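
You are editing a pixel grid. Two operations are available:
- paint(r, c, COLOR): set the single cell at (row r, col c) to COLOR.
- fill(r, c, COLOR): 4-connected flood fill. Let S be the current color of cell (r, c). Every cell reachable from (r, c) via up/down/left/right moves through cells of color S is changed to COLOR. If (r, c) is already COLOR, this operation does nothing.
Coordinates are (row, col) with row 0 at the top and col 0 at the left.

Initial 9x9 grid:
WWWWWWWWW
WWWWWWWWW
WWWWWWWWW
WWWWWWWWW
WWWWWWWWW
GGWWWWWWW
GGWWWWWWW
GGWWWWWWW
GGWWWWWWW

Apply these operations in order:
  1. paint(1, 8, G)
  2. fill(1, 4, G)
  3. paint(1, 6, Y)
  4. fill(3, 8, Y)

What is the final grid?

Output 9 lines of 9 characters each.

Answer: YYYYYYYYY
YYYYYYYYY
YYYYYYYYY
YYYYYYYYY
YYYYYYYYY
YYYYYYYYY
YYYYYYYYY
YYYYYYYYY
YYYYYYYYY

Derivation:
After op 1 paint(1,8,G):
WWWWWWWWW
WWWWWWWWG
WWWWWWWWW
WWWWWWWWW
WWWWWWWWW
GGWWWWWWW
GGWWWWWWW
GGWWWWWWW
GGWWWWWWW
After op 2 fill(1,4,G) [72 cells changed]:
GGGGGGGGG
GGGGGGGGG
GGGGGGGGG
GGGGGGGGG
GGGGGGGGG
GGGGGGGGG
GGGGGGGGG
GGGGGGGGG
GGGGGGGGG
After op 3 paint(1,6,Y):
GGGGGGGGG
GGGGGGYGG
GGGGGGGGG
GGGGGGGGG
GGGGGGGGG
GGGGGGGGG
GGGGGGGGG
GGGGGGGGG
GGGGGGGGG
After op 4 fill(3,8,Y) [80 cells changed]:
YYYYYYYYY
YYYYYYYYY
YYYYYYYYY
YYYYYYYYY
YYYYYYYYY
YYYYYYYYY
YYYYYYYYY
YYYYYYYYY
YYYYYYYYY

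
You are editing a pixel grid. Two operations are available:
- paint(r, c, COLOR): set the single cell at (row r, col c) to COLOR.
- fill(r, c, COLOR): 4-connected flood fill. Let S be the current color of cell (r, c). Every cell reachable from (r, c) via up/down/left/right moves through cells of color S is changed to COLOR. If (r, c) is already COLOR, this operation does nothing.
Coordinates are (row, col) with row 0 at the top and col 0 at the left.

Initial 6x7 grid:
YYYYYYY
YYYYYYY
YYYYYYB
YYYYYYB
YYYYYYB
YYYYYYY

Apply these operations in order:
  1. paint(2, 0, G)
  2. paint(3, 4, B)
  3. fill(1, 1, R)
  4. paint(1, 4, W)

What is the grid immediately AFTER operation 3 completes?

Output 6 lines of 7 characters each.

Answer: RRRRRRR
RRRRRRR
GRRRRRB
RRRRBRB
RRRRRRB
RRRRRRR

Derivation:
After op 1 paint(2,0,G):
YYYYYYY
YYYYYYY
GYYYYYB
YYYYYYB
YYYYYYB
YYYYYYY
After op 2 paint(3,4,B):
YYYYYYY
YYYYYYY
GYYYYYB
YYYYBYB
YYYYYYB
YYYYYYY
After op 3 fill(1,1,R) [37 cells changed]:
RRRRRRR
RRRRRRR
GRRRRRB
RRRRBRB
RRRRRRB
RRRRRRR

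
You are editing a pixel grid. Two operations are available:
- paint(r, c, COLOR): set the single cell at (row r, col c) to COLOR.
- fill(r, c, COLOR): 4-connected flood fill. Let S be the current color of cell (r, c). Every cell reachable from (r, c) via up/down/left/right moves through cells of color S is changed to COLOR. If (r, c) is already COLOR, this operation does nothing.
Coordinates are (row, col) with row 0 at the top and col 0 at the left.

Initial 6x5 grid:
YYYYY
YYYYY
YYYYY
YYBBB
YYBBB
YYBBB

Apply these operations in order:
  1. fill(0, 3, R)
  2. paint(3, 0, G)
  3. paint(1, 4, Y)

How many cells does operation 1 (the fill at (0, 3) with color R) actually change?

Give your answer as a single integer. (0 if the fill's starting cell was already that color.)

After op 1 fill(0,3,R) [21 cells changed]:
RRRRR
RRRRR
RRRRR
RRBBB
RRBBB
RRBBB

Answer: 21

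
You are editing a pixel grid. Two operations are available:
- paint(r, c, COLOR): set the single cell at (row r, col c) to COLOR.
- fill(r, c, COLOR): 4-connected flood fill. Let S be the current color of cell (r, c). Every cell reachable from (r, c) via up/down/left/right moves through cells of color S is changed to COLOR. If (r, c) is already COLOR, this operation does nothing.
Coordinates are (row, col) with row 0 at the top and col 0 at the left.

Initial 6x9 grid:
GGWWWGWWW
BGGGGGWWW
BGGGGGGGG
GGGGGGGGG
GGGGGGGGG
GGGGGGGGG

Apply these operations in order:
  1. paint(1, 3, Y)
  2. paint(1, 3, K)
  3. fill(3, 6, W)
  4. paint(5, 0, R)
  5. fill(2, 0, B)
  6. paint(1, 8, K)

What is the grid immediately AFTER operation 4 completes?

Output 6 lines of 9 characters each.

After op 1 paint(1,3,Y):
GGWWWGWWW
BGGYGGWWW
BGGGGGGGG
GGGGGGGGG
GGGGGGGGG
GGGGGGGGG
After op 2 paint(1,3,K):
GGWWWGWWW
BGGKGGWWW
BGGGGGGGG
GGGGGGGGG
GGGGGGGGG
GGGGGGGGG
After op 3 fill(3,6,W) [42 cells changed]:
WWWWWWWWW
BWWKWWWWW
BWWWWWWWW
WWWWWWWWW
WWWWWWWWW
WWWWWWWWW
After op 4 paint(5,0,R):
WWWWWWWWW
BWWKWWWWW
BWWWWWWWW
WWWWWWWWW
WWWWWWWWW
RWWWWWWWW

Answer: WWWWWWWWW
BWWKWWWWW
BWWWWWWWW
WWWWWWWWW
WWWWWWWWW
RWWWWWWWW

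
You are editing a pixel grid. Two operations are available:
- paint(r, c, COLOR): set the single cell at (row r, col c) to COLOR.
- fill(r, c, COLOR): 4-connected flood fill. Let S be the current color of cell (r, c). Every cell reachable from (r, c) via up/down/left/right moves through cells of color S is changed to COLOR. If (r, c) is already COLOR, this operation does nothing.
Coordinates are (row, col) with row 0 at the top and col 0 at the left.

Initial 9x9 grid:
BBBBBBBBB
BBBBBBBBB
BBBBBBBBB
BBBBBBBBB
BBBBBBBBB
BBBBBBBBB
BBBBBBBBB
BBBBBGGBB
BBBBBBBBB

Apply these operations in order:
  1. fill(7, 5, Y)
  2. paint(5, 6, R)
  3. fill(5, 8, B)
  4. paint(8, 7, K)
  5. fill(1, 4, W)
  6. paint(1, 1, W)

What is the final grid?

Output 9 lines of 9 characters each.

Answer: WWWWWWWWW
WWWWWWWWW
WWWWWWWWW
WWWWWWWWW
WWWWWWWWW
WWWWWWRWW
WWWWWWWWW
WWWWWYYWW
WWWWWWWKW

Derivation:
After op 1 fill(7,5,Y) [2 cells changed]:
BBBBBBBBB
BBBBBBBBB
BBBBBBBBB
BBBBBBBBB
BBBBBBBBB
BBBBBBBBB
BBBBBBBBB
BBBBBYYBB
BBBBBBBBB
After op 2 paint(5,6,R):
BBBBBBBBB
BBBBBBBBB
BBBBBBBBB
BBBBBBBBB
BBBBBBBBB
BBBBBBRBB
BBBBBBBBB
BBBBBYYBB
BBBBBBBBB
After op 3 fill(5,8,B) [0 cells changed]:
BBBBBBBBB
BBBBBBBBB
BBBBBBBBB
BBBBBBBBB
BBBBBBBBB
BBBBBBRBB
BBBBBBBBB
BBBBBYYBB
BBBBBBBBB
After op 4 paint(8,7,K):
BBBBBBBBB
BBBBBBBBB
BBBBBBBBB
BBBBBBBBB
BBBBBBBBB
BBBBBBRBB
BBBBBBBBB
BBBBBYYBB
BBBBBBBKB
After op 5 fill(1,4,W) [77 cells changed]:
WWWWWWWWW
WWWWWWWWW
WWWWWWWWW
WWWWWWWWW
WWWWWWWWW
WWWWWWRWW
WWWWWWWWW
WWWWWYYWW
WWWWWWWKW
After op 6 paint(1,1,W):
WWWWWWWWW
WWWWWWWWW
WWWWWWWWW
WWWWWWWWW
WWWWWWWWW
WWWWWWRWW
WWWWWWWWW
WWWWWYYWW
WWWWWWWKW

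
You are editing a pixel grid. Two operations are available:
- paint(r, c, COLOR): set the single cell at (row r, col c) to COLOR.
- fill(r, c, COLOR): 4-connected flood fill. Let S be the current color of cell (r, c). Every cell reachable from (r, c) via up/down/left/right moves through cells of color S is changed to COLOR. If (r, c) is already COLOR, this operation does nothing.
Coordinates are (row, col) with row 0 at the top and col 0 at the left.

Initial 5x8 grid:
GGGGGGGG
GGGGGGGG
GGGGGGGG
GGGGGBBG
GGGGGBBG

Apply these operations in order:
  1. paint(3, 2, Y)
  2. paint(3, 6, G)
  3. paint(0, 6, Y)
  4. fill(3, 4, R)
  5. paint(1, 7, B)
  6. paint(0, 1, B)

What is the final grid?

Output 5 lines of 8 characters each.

After op 1 paint(3,2,Y):
GGGGGGGG
GGGGGGGG
GGGGGGGG
GGYGGBBG
GGGGGBBG
After op 2 paint(3,6,G):
GGGGGGGG
GGGGGGGG
GGGGGGGG
GGYGGBGG
GGGGGBBG
After op 3 paint(0,6,Y):
GGGGGGYG
GGGGGGGG
GGGGGGGG
GGYGGBGG
GGGGGBBG
After op 4 fill(3,4,R) [35 cells changed]:
RRRRRRYR
RRRRRRRR
RRRRRRRR
RRYRRBRR
RRRRRBBR
After op 5 paint(1,7,B):
RRRRRRYR
RRRRRRRB
RRRRRRRR
RRYRRBRR
RRRRRBBR
After op 6 paint(0,1,B):
RBRRRRYR
RRRRRRRB
RRRRRRRR
RRYRRBRR
RRRRRBBR

Answer: RBRRRRYR
RRRRRRRB
RRRRRRRR
RRYRRBRR
RRRRRBBR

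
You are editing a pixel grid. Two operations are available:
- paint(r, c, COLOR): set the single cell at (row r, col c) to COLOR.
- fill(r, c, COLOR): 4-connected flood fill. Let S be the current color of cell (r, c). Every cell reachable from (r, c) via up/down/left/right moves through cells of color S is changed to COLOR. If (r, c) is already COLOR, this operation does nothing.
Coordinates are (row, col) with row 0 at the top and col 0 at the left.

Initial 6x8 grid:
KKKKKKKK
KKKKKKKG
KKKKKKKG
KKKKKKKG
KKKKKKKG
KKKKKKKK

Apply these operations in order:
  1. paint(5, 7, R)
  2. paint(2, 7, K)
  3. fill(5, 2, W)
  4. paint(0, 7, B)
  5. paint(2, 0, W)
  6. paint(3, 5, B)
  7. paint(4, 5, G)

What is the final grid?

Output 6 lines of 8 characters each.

After op 1 paint(5,7,R):
KKKKKKKK
KKKKKKKG
KKKKKKKG
KKKKKKKG
KKKKKKKG
KKKKKKKR
After op 2 paint(2,7,K):
KKKKKKKK
KKKKKKKG
KKKKKKKK
KKKKKKKG
KKKKKKKG
KKKKKKKR
After op 3 fill(5,2,W) [44 cells changed]:
WWWWWWWW
WWWWWWWG
WWWWWWWW
WWWWWWWG
WWWWWWWG
WWWWWWWR
After op 4 paint(0,7,B):
WWWWWWWB
WWWWWWWG
WWWWWWWW
WWWWWWWG
WWWWWWWG
WWWWWWWR
After op 5 paint(2,0,W):
WWWWWWWB
WWWWWWWG
WWWWWWWW
WWWWWWWG
WWWWWWWG
WWWWWWWR
After op 6 paint(3,5,B):
WWWWWWWB
WWWWWWWG
WWWWWWWW
WWWWWBWG
WWWWWWWG
WWWWWWWR
After op 7 paint(4,5,G):
WWWWWWWB
WWWWWWWG
WWWWWWWW
WWWWWBWG
WWWWWGWG
WWWWWWWR

Answer: WWWWWWWB
WWWWWWWG
WWWWWWWW
WWWWWBWG
WWWWWGWG
WWWWWWWR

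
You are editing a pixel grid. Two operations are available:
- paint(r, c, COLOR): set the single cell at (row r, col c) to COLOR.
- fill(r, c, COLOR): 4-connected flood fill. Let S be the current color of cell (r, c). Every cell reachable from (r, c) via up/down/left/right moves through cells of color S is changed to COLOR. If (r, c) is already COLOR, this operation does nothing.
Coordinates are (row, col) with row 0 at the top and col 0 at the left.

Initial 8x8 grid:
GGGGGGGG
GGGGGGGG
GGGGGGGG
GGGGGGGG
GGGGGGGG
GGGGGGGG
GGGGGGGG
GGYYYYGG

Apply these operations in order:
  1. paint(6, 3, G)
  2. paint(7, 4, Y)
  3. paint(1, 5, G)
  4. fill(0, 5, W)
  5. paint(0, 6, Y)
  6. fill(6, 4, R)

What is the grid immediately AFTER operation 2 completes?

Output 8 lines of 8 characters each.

Answer: GGGGGGGG
GGGGGGGG
GGGGGGGG
GGGGGGGG
GGGGGGGG
GGGGGGGG
GGGGGGGG
GGYYYYGG

Derivation:
After op 1 paint(6,3,G):
GGGGGGGG
GGGGGGGG
GGGGGGGG
GGGGGGGG
GGGGGGGG
GGGGGGGG
GGGGGGGG
GGYYYYGG
After op 2 paint(7,4,Y):
GGGGGGGG
GGGGGGGG
GGGGGGGG
GGGGGGGG
GGGGGGGG
GGGGGGGG
GGGGGGGG
GGYYYYGG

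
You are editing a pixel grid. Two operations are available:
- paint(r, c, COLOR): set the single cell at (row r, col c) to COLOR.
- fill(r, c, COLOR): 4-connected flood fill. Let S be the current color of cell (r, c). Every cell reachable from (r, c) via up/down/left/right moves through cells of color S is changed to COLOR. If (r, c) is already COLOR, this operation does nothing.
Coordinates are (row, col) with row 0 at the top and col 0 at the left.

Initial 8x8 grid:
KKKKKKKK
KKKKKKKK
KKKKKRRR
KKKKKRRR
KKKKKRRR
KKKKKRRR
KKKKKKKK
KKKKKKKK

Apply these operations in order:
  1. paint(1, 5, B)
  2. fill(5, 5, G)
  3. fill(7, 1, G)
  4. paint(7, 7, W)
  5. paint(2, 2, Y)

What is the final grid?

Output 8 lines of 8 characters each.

After op 1 paint(1,5,B):
KKKKKKKK
KKKKKBKK
KKKKKRRR
KKKKKRRR
KKKKKRRR
KKKKKRRR
KKKKKKKK
KKKKKKKK
After op 2 fill(5,5,G) [12 cells changed]:
KKKKKKKK
KKKKKBKK
KKKKKGGG
KKKKKGGG
KKKKKGGG
KKKKKGGG
KKKKKKKK
KKKKKKKK
After op 3 fill(7,1,G) [51 cells changed]:
GGGGGGGG
GGGGGBGG
GGGGGGGG
GGGGGGGG
GGGGGGGG
GGGGGGGG
GGGGGGGG
GGGGGGGG
After op 4 paint(7,7,W):
GGGGGGGG
GGGGGBGG
GGGGGGGG
GGGGGGGG
GGGGGGGG
GGGGGGGG
GGGGGGGG
GGGGGGGW
After op 5 paint(2,2,Y):
GGGGGGGG
GGGGGBGG
GGYGGGGG
GGGGGGGG
GGGGGGGG
GGGGGGGG
GGGGGGGG
GGGGGGGW

Answer: GGGGGGGG
GGGGGBGG
GGYGGGGG
GGGGGGGG
GGGGGGGG
GGGGGGGG
GGGGGGGG
GGGGGGGW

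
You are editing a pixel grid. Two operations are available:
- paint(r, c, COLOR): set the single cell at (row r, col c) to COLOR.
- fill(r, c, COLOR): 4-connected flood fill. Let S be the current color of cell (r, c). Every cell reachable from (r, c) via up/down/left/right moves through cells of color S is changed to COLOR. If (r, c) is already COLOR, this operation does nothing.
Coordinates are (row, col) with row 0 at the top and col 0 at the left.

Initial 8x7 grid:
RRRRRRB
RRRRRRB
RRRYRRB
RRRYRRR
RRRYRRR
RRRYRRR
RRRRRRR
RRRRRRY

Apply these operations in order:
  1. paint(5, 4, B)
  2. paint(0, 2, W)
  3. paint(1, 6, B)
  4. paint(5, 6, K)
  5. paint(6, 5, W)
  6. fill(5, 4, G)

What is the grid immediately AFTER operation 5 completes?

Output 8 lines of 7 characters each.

After op 1 paint(5,4,B):
RRRRRRB
RRRRRRB
RRRYRRB
RRRYRRR
RRRYRRR
RRRYBRR
RRRRRRR
RRRRRRY
After op 2 paint(0,2,W):
RRWRRRB
RRRRRRB
RRRYRRB
RRRYRRR
RRRYRRR
RRRYBRR
RRRRRRR
RRRRRRY
After op 3 paint(1,6,B):
RRWRRRB
RRRRRRB
RRRYRRB
RRRYRRR
RRRYRRR
RRRYBRR
RRRRRRR
RRRRRRY
After op 4 paint(5,6,K):
RRWRRRB
RRRRRRB
RRRYRRB
RRRYRRR
RRRYRRR
RRRYBRK
RRRRRRR
RRRRRRY
After op 5 paint(6,5,W):
RRWRRRB
RRRRRRB
RRRYRRB
RRRYRRR
RRRYRRR
RRRYBRK
RRRRRWR
RRRRRRY

Answer: RRWRRRB
RRRRRRB
RRRYRRB
RRRYRRR
RRRYRRR
RRRYBRK
RRRRRWR
RRRRRRY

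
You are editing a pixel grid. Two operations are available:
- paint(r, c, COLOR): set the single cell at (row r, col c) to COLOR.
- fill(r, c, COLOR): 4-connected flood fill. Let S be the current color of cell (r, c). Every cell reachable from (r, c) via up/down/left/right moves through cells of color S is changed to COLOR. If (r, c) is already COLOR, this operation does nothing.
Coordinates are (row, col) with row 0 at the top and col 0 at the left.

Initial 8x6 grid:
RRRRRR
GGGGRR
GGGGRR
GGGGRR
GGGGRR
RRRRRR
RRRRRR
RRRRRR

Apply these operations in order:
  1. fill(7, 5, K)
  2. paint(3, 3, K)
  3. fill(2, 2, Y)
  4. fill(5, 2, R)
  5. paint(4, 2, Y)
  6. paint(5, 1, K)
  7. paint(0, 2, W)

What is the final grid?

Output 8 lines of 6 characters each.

After op 1 fill(7,5,K) [32 cells changed]:
KKKKKK
GGGGKK
GGGGKK
GGGGKK
GGGGKK
KKKKKK
KKKKKK
KKKKKK
After op 2 paint(3,3,K):
KKKKKK
GGGGKK
GGGGKK
GGGKKK
GGGGKK
KKKKKK
KKKKKK
KKKKKK
After op 3 fill(2,2,Y) [15 cells changed]:
KKKKKK
YYYYKK
YYYYKK
YYYKKK
YYYYKK
KKKKKK
KKKKKK
KKKKKK
After op 4 fill(5,2,R) [33 cells changed]:
RRRRRR
YYYYRR
YYYYRR
YYYRRR
YYYYRR
RRRRRR
RRRRRR
RRRRRR
After op 5 paint(4,2,Y):
RRRRRR
YYYYRR
YYYYRR
YYYRRR
YYYYRR
RRRRRR
RRRRRR
RRRRRR
After op 6 paint(5,1,K):
RRRRRR
YYYYRR
YYYYRR
YYYRRR
YYYYRR
RKRRRR
RRRRRR
RRRRRR
After op 7 paint(0,2,W):
RRWRRR
YYYYRR
YYYYRR
YYYRRR
YYYYRR
RKRRRR
RRRRRR
RRRRRR

Answer: RRWRRR
YYYYRR
YYYYRR
YYYRRR
YYYYRR
RKRRRR
RRRRRR
RRRRRR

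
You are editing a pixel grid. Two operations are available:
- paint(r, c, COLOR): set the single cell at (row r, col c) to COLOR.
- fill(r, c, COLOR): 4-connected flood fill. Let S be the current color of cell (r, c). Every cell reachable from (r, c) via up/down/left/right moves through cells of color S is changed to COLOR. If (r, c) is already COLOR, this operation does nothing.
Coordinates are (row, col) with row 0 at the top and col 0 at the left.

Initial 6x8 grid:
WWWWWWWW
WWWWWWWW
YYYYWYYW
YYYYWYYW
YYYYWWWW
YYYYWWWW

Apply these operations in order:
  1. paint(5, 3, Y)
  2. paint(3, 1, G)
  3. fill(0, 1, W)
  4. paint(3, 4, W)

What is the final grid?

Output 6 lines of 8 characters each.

After op 1 paint(5,3,Y):
WWWWWWWW
WWWWWWWW
YYYYWYYW
YYYYWYYW
YYYYWWWW
YYYYWWWW
After op 2 paint(3,1,G):
WWWWWWWW
WWWWWWWW
YYYYWYYW
YGYYWYYW
YYYYWWWW
YYYYWWWW
After op 3 fill(0,1,W) [0 cells changed]:
WWWWWWWW
WWWWWWWW
YYYYWYYW
YGYYWYYW
YYYYWWWW
YYYYWWWW
After op 4 paint(3,4,W):
WWWWWWWW
WWWWWWWW
YYYYWYYW
YGYYWYYW
YYYYWWWW
YYYYWWWW

Answer: WWWWWWWW
WWWWWWWW
YYYYWYYW
YGYYWYYW
YYYYWWWW
YYYYWWWW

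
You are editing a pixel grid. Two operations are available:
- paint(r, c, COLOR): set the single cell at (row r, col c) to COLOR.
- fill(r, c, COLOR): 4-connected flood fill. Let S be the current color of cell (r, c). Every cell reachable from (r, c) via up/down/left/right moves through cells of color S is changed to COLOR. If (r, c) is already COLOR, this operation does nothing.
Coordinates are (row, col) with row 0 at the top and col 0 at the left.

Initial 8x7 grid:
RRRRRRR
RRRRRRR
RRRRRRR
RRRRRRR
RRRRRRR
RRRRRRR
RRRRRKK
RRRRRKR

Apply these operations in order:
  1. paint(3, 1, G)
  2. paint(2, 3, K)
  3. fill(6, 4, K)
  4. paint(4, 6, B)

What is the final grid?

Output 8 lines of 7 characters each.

After op 1 paint(3,1,G):
RRRRRRR
RRRRRRR
RRRRRRR
RGRRRRR
RRRRRRR
RRRRRRR
RRRRRKK
RRRRRKR
After op 2 paint(2,3,K):
RRRRRRR
RRRRRRR
RRRKRRR
RGRRRRR
RRRRRRR
RRRRRRR
RRRRRKK
RRRRRKR
After op 3 fill(6,4,K) [50 cells changed]:
KKKKKKK
KKKKKKK
KKKKKKK
KGKKKKK
KKKKKKK
KKKKKKK
KKKKKKK
KKKKKKR
After op 4 paint(4,6,B):
KKKKKKK
KKKKKKK
KKKKKKK
KGKKKKK
KKKKKKB
KKKKKKK
KKKKKKK
KKKKKKR

Answer: KKKKKKK
KKKKKKK
KKKKKKK
KGKKKKK
KKKKKKB
KKKKKKK
KKKKKKK
KKKKKKR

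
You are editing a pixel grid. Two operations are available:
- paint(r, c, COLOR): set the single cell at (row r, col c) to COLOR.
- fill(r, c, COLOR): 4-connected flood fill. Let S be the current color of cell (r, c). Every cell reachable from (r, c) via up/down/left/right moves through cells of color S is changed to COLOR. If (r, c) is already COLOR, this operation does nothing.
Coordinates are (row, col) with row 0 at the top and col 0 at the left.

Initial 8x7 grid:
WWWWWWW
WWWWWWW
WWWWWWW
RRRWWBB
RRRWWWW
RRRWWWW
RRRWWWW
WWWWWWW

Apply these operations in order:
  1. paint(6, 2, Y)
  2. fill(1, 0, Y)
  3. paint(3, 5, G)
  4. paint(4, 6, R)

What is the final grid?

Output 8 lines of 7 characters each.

Answer: YYYYYYY
YYYYYYY
YYYYYYY
RRRYYGB
RRRYYYR
RRRYYYY
RRYYYYY
YYYYYYY

Derivation:
After op 1 paint(6,2,Y):
WWWWWWW
WWWWWWW
WWWWWWW
RRRWWBB
RRRWWWW
RRRWWWW
RRYWWWW
WWWWWWW
After op 2 fill(1,0,Y) [42 cells changed]:
YYYYYYY
YYYYYYY
YYYYYYY
RRRYYBB
RRRYYYY
RRRYYYY
RRYYYYY
YYYYYYY
After op 3 paint(3,5,G):
YYYYYYY
YYYYYYY
YYYYYYY
RRRYYGB
RRRYYYY
RRRYYYY
RRYYYYY
YYYYYYY
After op 4 paint(4,6,R):
YYYYYYY
YYYYYYY
YYYYYYY
RRRYYGB
RRRYYYR
RRRYYYY
RRYYYYY
YYYYYYY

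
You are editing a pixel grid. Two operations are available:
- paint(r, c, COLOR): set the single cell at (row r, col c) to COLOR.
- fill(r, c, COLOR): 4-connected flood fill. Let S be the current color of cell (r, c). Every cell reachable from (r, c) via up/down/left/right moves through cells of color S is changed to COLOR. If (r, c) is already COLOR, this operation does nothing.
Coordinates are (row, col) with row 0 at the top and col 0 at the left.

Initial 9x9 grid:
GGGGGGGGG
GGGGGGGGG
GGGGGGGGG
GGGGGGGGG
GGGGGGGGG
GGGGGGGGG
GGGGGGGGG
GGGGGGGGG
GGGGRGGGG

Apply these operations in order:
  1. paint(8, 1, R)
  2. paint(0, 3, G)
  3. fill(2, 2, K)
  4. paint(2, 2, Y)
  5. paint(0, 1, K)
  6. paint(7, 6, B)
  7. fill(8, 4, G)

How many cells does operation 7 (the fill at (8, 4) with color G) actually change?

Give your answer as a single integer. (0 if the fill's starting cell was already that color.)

Answer: 1

Derivation:
After op 1 paint(8,1,R):
GGGGGGGGG
GGGGGGGGG
GGGGGGGGG
GGGGGGGGG
GGGGGGGGG
GGGGGGGGG
GGGGGGGGG
GGGGGGGGG
GRGGRGGGG
After op 2 paint(0,3,G):
GGGGGGGGG
GGGGGGGGG
GGGGGGGGG
GGGGGGGGG
GGGGGGGGG
GGGGGGGGG
GGGGGGGGG
GGGGGGGGG
GRGGRGGGG
After op 3 fill(2,2,K) [79 cells changed]:
KKKKKKKKK
KKKKKKKKK
KKKKKKKKK
KKKKKKKKK
KKKKKKKKK
KKKKKKKKK
KKKKKKKKK
KKKKKKKKK
KRKKRKKKK
After op 4 paint(2,2,Y):
KKKKKKKKK
KKKKKKKKK
KKYKKKKKK
KKKKKKKKK
KKKKKKKKK
KKKKKKKKK
KKKKKKKKK
KKKKKKKKK
KRKKRKKKK
After op 5 paint(0,1,K):
KKKKKKKKK
KKKKKKKKK
KKYKKKKKK
KKKKKKKKK
KKKKKKKKK
KKKKKKKKK
KKKKKKKKK
KKKKKKKKK
KRKKRKKKK
After op 6 paint(7,6,B):
KKKKKKKKK
KKKKKKKKK
KKYKKKKKK
KKKKKKKKK
KKKKKKKKK
KKKKKKKKK
KKKKKKKKK
KKKKKKBKK
KRKKRKKKK
After op 7 fill(8,4,G) [1 cells changed]:
KKKKKKKKK
KKKKKKKKK
KKYKKKKKK
KKKKKKKKK
KKKKKKKKK
KKKKKKKKK
KKKKKKKKK
KKKKKKBKK
KRKKGKKKK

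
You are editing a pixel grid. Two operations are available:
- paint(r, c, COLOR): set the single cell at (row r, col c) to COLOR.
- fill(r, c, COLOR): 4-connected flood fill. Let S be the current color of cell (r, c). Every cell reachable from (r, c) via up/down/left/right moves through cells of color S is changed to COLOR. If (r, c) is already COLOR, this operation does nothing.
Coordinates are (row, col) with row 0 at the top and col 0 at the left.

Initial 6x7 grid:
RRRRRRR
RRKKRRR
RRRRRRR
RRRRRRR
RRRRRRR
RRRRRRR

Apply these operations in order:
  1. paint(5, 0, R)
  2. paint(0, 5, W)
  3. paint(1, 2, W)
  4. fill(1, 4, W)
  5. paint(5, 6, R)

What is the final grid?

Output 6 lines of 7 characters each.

Answer: WWWWWWW
WWWKWWW
WWWWWWW
WWWWWWW
WWWWWWW
WWWWWWR

Derivation:
After op 1 paint(5,0,R):
RRRRRRR
RRKKRRR
RRRRRRR
RRRRRRR
RRRRRRR
RRRRRRR
After op 2 paint(0,5,W):
RRRRRWR
RRKKRRR
RRRRRRR
RRRRRRR
RRRRRRR
RRRRRRR
After op 3 paint(1,2,W):
RRRRRWR
RRWKRRR
RRRRRRR
RRRRRRR
RRRRRRR
RRRRRRR
After op 4 fill(1,4,W) [39 cells changed]:
WWWWWWW
WWWKWWW
WWWWWWW
WWWWWWW
WWWWWWW
WWWWWWW
After op 5 paint(5,6,R):
WWWWWWW
WWWKWWW
WWWWWWW
WWWWWWW
WWWWWWW
WWWWWWR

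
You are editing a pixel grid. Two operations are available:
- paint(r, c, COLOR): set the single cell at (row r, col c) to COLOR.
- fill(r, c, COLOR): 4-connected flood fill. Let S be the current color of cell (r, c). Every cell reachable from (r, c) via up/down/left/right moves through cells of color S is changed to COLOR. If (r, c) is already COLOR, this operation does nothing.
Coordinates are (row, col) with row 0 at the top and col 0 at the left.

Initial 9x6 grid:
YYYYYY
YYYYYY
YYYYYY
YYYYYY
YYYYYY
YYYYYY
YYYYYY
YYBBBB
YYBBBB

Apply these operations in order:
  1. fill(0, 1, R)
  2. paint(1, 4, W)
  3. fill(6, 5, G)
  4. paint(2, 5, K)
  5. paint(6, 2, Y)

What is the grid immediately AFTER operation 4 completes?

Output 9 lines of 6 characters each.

After op 1 fill(0,1,R) [46 cells changed]:
RRRRRR
RRRRRR
RRRRRR
RRRRRR
RRRRRR
RRRRRR
RRRRRR
RRBBBB
RRBBBB
After op 2 paint(1,4,W):
RRRRRR
RRRRWR
RRRRRR
RRRRRR
RRRRRR
RRRRRR
RRRRRR
RRBBBB
RRBBBB
After op 3 fill(6,5,G) [45 cells changed]:
GGGGGG
GGGGWG
GGGGGG
GGGGGG
GGGGGG
GGGGGG
GGGGGG
GGBBBB
GGBBBB
After op 4 paint(2,5,K):
GGGGGG
GGGGWG
GGGGGK
GGGGGG
GGGGGG
GGGGGG
GGGGGG
GGBBBB
GGBBBB

Answer: GGGGGG
GGGGWG
GGGGGK
GGGGGG
GGGGGG
GGGGGG
GGGGGG
GGBBBB
GGBBBB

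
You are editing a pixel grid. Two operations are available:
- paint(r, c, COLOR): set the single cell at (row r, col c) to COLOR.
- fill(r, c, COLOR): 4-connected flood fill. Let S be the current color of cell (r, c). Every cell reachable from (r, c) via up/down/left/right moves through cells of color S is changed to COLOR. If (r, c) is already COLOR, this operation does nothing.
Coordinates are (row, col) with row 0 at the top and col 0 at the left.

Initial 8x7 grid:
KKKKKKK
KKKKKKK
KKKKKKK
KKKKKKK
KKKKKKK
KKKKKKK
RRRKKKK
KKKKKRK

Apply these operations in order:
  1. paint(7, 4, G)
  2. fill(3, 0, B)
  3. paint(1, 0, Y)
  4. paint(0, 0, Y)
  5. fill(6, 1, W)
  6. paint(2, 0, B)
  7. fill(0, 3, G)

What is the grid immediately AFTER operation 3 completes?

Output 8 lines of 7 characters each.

After op 1 paint(7,4,G):
KKKKKKK
KKKKKKK
KKKKKKK
KKKKKKK
KKKKKKK
KKKKKKK
RRRKKKK
KKKKGRK
After op 2 fill(3,0,B) [51 cells changed]:
BBBBBBB
BBBBBBB
BBBBBBB
BBBBBBB
BBBBBBB
BBBBBBB
RRRBBBB
BBBBGRB
After op 3 paint(1,0,Y):
BBBBBBB
YBBBBBB
BBBBBBB
BBBBBBB
BBBBBBB
BBBBBBB
RRRBBBB
BBBBGRB

Answer: BBBBBBB
YBBBBBB
BBBBBBB
BBBBBBB
BBBBBBB
BBBBBBB
RRRBBBB
BBBBGRB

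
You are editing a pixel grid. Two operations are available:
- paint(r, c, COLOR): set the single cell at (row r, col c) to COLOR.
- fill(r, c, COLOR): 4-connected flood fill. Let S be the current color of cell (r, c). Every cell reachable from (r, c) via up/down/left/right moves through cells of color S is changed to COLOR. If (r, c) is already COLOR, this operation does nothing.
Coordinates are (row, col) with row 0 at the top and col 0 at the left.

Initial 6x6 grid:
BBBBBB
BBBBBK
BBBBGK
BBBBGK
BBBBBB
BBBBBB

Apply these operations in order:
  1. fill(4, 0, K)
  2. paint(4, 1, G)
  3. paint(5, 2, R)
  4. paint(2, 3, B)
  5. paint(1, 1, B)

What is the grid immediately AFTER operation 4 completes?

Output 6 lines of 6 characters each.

After op 1 fill(4,0,K) [31 cells changed]:
KKKKKK
KKKKKK
KKKKGK
KKKKGK
KKKKKK
KKKKKK
After op 2 paint(4,1,G):
KKKKKK
KKKKKK
KKKKGK
KKKKGK
KGKKKK
KKKKKK
After op 3 paint(5,2,R):
KKKKKK
KKKKKK
KKKKGK
KKKKGK
KGKKKK
KKRKKK
After op 4 paint(2,3,B):
KKKKKK
KKKKKK
KKKBGK
KKKKGK
KGKKKK
KKRKKK

Answer: KKKKKK
KKKKKK
KKKBGK
KKKKGK
KGKKKK
KKRKKK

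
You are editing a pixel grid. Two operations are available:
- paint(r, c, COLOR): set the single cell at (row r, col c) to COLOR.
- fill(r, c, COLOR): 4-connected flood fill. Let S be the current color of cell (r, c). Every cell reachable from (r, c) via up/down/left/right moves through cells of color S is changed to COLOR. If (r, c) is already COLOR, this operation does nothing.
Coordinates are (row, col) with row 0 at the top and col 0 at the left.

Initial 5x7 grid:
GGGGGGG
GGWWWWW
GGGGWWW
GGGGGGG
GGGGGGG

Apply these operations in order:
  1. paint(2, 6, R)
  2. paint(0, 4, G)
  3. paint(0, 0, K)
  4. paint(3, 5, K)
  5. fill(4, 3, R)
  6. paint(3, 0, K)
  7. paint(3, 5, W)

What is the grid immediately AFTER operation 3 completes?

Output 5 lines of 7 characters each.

After op 1 paint(2,6,R):
GGGGGGG
GGWWWWW
GGGGWWR
GGGGGGG
GGGGGGG
After op 2 paint(0,4,G):
GGGGGGG
GGWWWWW
GGGGWWR
GGGGGGG
GGGGGGG
After op 3 paint(0,0,K):
KGGGGGG
GGWWWWW
GGGGWWR
GGGGGGG
GGGGGGG

Answer: KGGGGGG
GGWWWWW
GGGGWWR
GGGGGGG
GGGGGGG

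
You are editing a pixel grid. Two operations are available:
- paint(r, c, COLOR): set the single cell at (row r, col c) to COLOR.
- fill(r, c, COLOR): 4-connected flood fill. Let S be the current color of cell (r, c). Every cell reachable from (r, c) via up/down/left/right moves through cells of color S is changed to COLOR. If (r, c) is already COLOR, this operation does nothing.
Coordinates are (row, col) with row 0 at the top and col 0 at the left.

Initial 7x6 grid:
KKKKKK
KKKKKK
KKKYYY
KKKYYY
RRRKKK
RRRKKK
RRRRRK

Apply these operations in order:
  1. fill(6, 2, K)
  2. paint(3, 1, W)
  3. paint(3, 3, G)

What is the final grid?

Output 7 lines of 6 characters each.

Answer: KKKKKK
KKKKKK
KKKYYY
KWKGYY
KKKKKK
KKKKKK
KKKKKK

Derivation:
After op 1 fill(6,2,K) [11 cells changed]:
KKKKKK
KKKKKK
KKKYYY
KKKYYY
KKKKKK
KKKKKK
KKKKKK
After op 2 paint(3,1,W):
KKKKKK
KKKKKK
KKKYYY
KWKYYY
KKKKKK
KKKKKK
KKKKKK
After op 3 paint(3,3,G):
KKKKKK
KKKKKK
KKKYYY
KWKGYY
KKKKKK
KKKKKK
KKKKKK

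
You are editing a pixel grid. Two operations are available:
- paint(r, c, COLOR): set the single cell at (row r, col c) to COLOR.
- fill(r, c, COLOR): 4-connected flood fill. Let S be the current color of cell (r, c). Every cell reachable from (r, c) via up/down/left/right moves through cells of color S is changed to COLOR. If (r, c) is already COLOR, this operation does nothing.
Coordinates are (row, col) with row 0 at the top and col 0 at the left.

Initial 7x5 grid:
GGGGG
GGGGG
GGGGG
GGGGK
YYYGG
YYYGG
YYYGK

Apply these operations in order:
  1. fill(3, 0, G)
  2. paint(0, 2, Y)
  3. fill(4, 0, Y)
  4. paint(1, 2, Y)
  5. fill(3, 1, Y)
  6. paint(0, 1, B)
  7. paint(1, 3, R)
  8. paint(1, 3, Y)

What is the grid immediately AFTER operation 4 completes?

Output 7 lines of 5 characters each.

Answer: GGYGG
GGYGG
GGGGG
GGGGK
YYYGG
YYYGG
YYYGK

Derivation:
After op 1 fill(3,0,G) [0 cells changed]:
GGGGG
GGGGG
GGGGG
GGGGK
YYYGG
YYYGG
YYYGK
After op 2 paint(0,2,Y):
GGYGG
GGGGG
GGGGG
GGGGK
YYYGG
YYYGG
YYYGK
After op 3 fill(4,0,Y) [0 cells changed]:
GGYGG
GGGGG
GGGGG
GGGGK
YYYGG
YYYGG
YYYGK
After op 4 paint(1,2,Y):
GGYGG
GGYGG
GGGGG
GGGGK
YYYGG
YYYGG
YYYGK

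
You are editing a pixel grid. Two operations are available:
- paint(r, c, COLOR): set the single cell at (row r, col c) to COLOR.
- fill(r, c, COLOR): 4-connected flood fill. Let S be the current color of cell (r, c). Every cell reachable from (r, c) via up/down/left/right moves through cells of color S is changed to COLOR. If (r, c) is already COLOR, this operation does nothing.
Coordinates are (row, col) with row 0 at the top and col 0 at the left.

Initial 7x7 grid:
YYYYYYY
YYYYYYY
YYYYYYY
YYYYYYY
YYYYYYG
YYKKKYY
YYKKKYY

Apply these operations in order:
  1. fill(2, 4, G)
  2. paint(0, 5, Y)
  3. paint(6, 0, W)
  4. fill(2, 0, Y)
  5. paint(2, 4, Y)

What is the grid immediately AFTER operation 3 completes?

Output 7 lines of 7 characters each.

After op 1 fill(2,4,G) [42 cells changed]:
GGGGGGG
GGGGGGG
GGGGGGG
GGGGGGG
GGGGGGG
GGKKKGG
GGKKKGG
After op 2 paint(0,5,Y):
GGGGGYG
GGGGGGG
GGGGGGG
GGGGGGG
GGGGGGG
GGKKKGG
GGKKKGG
After op 3 paint(6,0,W):
GGGGGYG
GGGGGGG
GGGGGGG
GGGGGGG
GGGGGGG
GGKKKGG
WGKKKGG

Answer: GGGGGYG
GGGGGGG
GGGGGGG
GGGGGGG
GGGGGGG
GGKKKGG
WGKKKGG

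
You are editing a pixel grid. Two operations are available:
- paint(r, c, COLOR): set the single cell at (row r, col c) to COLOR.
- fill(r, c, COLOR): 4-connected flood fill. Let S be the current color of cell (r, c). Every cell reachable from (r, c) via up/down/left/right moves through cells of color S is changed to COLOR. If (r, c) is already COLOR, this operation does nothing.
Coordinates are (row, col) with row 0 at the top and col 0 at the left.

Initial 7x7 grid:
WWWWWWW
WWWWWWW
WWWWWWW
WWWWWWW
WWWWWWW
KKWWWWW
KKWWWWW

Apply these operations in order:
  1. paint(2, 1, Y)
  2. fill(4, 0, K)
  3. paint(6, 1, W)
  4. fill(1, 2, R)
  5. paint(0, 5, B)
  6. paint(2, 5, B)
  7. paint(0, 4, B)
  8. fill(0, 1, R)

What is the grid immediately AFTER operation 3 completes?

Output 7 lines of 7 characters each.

Answer: KKKKKKK
KKKKKKK
KYKKKKK
KKKKKKK
KKKKKKK
KKKKKKK
KWKKKKK

Derivation:
After op 1 paint(2,1,Y):
WWWWWWW
WWWWWWW
WYWWWWW
WWWWWWW
WWWWWWW
KKWWWWW
KKWWWWW
After op 2 fill(4,0,K) [44 cells changed]:
KKKKKKK
KKKKKKK
KYKKKKK
KKKKKKK
KKKKKKK
KKKKKKK
KKKKKKK
After op 3 paint(6,1,W):
KKKKKKK
KKKKKKK
KYKKKKK
KKKKKKK
KKKKKKK
KKKKKKK
KWKKKKK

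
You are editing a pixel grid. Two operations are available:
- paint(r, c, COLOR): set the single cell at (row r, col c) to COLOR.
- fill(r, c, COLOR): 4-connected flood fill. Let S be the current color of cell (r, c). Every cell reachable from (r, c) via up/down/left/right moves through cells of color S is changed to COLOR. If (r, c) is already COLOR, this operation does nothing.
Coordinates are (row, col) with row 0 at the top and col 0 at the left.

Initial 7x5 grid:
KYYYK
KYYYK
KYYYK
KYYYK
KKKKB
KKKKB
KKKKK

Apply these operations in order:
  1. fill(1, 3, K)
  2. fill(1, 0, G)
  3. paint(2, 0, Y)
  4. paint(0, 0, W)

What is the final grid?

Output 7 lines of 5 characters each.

After op 1 fill(1,3,K) [12 cells changed]:
KKKKK
KKKKK
KKKKK
KKKKK
KKKKB
KKKKB
KKKKK
After op 2 fill(1,0,G) [33 cells changed]:
GGGGG
GGGGG
GGGGG
GGGGG
GGGGB
GGGGB
GGGGG
After op 3 paint(2,0,Y):
GGGGG
GGGGG
YGGGG
GGGGG
GGGGB
GGGGB
GGGGG
After op 4 paint(0,0,W):
WGGGG
GGGGG
YGGGG
GGGGG
GGGGB
GGGGB
GGGGG

Answer: WGGGG
GGGGG
YGGGG
GGGGG
GGGGB
GGGGB
GGGGG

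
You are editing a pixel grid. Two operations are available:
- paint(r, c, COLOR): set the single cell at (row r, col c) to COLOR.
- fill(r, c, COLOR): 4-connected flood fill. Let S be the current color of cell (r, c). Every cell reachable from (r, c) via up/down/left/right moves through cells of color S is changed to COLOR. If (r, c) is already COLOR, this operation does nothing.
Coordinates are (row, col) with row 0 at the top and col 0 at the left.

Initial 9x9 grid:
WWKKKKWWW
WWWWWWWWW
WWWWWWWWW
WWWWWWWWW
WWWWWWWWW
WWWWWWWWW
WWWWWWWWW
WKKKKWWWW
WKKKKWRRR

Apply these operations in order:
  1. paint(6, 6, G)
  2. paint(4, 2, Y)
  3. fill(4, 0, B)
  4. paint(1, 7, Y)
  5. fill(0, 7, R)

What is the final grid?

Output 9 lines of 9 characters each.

After op 1 paint(6,6,G):
WWKKKKWWW
WWWWWWWWW
WWWWWWWWW
WWWWWWWWW
WWWWWWWWW
WWWWWWWWW
WWWWWWGWW
WKKKKWWWW
WKKKKWRRR
After op 2 paint(4,2,Y):
WWKKKKWWW
WWWWWWWWW
WWWWWWWWW
WWWWWWWWW
WWYWWWWWW
WWWWWWWWW
WWWWWWGWW
WKKKKWWWW
WKKKKWRRR
After op 3 fill(4,0,B) [64 cells changed]:
BBKKKKBBB
BBBBBBBBB
BBBBBBBBB
BBBBBBBBB
BBYBBBBBB
BBBBBBBBB
BBBBBBGBB
BKKKKBBBB
BKKKKBRRR
After op 4 paint(1,7,Y):
BBKKKKBBB
BBBBBBBYB
BBBBBBBBB
BBBBBBBBB
BBYBBBBBB
BBBBBBBBB
BBBBBBGBB
BKKKKBBBB
BKKKKBRRR
After op 5 fill(0,7,R) [63 cells changed]:
RRKKKKRRR
RRRRRRRYR
RRRRRRRRR
RRRRRRRRR
RRYRRRRRR
RRRRRRRRR
RRRRRRGRR
RKKKKRRRR
RKKKKRRRR

Answer: RRKKKKRRR
RRRRRRRYR
RRRRRRRRR
RRRRRRRRR
RRYRRRRRR
RRRRRRRRR
RRRRRRGRR
RKKKKRRRR
RKKKKRRRR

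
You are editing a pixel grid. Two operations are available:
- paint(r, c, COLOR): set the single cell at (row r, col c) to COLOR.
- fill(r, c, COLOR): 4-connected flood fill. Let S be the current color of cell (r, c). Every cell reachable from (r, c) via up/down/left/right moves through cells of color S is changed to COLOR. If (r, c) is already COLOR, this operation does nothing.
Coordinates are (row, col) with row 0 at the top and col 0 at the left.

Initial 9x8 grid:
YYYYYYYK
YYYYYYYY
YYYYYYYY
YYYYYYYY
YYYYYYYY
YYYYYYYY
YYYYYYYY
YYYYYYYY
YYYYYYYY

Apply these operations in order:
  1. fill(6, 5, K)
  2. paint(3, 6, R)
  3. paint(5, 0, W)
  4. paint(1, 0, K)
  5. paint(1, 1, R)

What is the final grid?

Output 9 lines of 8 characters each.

After op 1 fill(6,5,K) [71 cells changed]:
KKKKKKKK
KKKKKKKK
KKKKKKKK
KKKKKKKK
KKKKKKKK
KKKKKKKK
KKKKKKKK
KKKKKKKK
KKKKKKKK
After op 2 paint(3,6,R):
KKKKKKKK
KKKKKKKK
KKKKKKKK
KKKKKKRK
KKKKKKKK
KKKKKKKK
KKKKKKKK
KKKKKKKK
KKKKKKKK
After op 3 paint(5,0,W):
KKKKKKKK
KKKKKKKK
KKKKKKKK
KKKKKKRK
KKKKKKKK
WKKKKKKK
KKKKKKKK
KKKKKKKK
KKKKKKKK
After op 4 paint(1,0,K):
KKKKKKKK
KKKKKKKK
KKKKKKKK
KKKKKKRK
KKKKKKKK
WKKKKKKK
KKKKKKKK
KKKKKKKK
KKKKKKKK
After op 5 paint(1,1,R):
KKKKKKKK
KRKKKKKK
KKKKKKKK
KKKKKKRK
KKKKKKKK
WKKKKKKK
KKKKKKKK
KKKKKKKK
KKKKKKKK

Answer: KKKKKKKK
KRKKKKKK
KKKKKKKK
KKKKKKRK
KKKKKKKK
WKKKKKKK
KKKKKKKK
KKKKKKKK
KKKKKKKK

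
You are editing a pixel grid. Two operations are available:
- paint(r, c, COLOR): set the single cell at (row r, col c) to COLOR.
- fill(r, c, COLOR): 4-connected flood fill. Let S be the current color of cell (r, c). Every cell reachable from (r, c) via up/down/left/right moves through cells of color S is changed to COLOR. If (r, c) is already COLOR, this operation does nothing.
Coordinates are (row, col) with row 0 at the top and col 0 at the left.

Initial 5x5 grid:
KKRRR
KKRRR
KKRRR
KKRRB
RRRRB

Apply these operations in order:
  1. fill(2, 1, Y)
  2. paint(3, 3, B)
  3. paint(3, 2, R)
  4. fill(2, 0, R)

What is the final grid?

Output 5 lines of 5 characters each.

Answer: RRRRR
RRRRR
RRRRR
RRRBB
RRRRB

Derivation:
After op 1 fill(2,1,Y) [8 cells changed]:
YYRRR
YYRRR
YYRRR
YYRRB
RRRRB
After op 2 paint(3,3,B):
YYRRR
YYRRR
YYRRR
YYRBB
RRRRB
After op 3 paint(3,2,R):
YYRRR
YYRRR
YYRRR
YYRBB
RRRRB
After op 4 fill(2,0,R) [8 cells changed]:
RRRRR
RRRRR
RRRRR
RRRBB
RRRRB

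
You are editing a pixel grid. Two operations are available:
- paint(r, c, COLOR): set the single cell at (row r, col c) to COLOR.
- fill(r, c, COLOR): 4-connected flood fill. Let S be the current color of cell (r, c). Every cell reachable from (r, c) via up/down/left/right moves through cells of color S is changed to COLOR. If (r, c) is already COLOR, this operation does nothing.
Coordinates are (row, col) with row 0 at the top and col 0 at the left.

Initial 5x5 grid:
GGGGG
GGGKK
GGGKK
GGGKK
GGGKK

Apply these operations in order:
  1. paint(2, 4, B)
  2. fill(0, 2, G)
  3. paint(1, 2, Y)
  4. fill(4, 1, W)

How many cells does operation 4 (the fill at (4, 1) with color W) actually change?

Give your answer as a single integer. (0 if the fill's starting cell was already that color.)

Answer: 16

Derivation:
After op 1 paint(2,4,B):
GGGGG
GGGKK
GGGKB
GGGKK
GGGKK
After op 2 fill(0,2,G) [0 cells changed]:
GGGGG
GGGKK
GGGKB
GGGKK
GGGKK
After op 3 paint(1,2,Y):
GGGGG
GGYKK
GGGKB
GGGKK
GGGKK
After op 4 fill(4,1,W) [16 cells changed]:
WWWWW
WWYKK
WWWKB
WWWKK
WWWKK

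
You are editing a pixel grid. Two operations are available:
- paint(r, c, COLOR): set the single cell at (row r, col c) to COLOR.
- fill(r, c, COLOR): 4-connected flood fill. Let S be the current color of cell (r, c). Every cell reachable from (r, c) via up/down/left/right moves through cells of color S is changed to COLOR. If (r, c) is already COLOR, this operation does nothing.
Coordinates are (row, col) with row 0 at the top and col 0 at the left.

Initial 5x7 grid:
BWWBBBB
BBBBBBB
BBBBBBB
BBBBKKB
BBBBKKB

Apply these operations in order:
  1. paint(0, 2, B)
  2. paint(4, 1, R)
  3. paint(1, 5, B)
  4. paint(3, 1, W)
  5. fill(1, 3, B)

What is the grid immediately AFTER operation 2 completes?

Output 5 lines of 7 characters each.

After op 1 paint(0,2,B):
BWBBBBB
BBBBBBB
BBBBBBB
BBBBKKB
BBBBKKB
After op 2 paint(4,1,R):
BWBBBBB
BBBBBBB
BBBBBBB
BBBBKKB
BRBBKKB

Answer: BWBBBBB
BBBBBBB
BBBBBBB
BBBBKKB
BRBBKKB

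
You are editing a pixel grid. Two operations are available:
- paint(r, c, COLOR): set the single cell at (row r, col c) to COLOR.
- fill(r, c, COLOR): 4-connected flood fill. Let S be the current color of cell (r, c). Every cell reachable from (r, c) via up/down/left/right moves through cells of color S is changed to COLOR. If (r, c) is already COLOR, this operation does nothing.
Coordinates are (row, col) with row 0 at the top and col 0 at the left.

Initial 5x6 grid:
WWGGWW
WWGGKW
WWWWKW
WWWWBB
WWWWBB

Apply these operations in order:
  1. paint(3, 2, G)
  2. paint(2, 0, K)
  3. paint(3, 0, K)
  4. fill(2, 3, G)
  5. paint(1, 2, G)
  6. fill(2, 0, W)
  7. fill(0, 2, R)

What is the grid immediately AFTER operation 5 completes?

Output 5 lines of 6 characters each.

Answer: GGGGWW
GGGGKW
KGGGKW
KGGGBB
GGGGBB

Derivation:
After op 1 paint(3,2,G):
WWGGWW
WWGGKW
WWWWKW
WWGWBB
WWWWBB
After op 2 paint(2,0,K):
WWGGWW
WWGGKW
KWWWKW
WWGWBB
WWWWBB
After op 3 paint(3,0,K):
WWGGWW
WWGGKW
KWWWKW
KWGWBB
WWWWBB
After op 4 fill(2,3,G) [13 cells changed]:
GGGGWW
GGGGKW
KGGGKW
KGGGBB
GGGGBB
After op 5 paint(1,2,G):
GGGGWW
GGGGKW
KGGGKW
KGGGBB
GGGGBB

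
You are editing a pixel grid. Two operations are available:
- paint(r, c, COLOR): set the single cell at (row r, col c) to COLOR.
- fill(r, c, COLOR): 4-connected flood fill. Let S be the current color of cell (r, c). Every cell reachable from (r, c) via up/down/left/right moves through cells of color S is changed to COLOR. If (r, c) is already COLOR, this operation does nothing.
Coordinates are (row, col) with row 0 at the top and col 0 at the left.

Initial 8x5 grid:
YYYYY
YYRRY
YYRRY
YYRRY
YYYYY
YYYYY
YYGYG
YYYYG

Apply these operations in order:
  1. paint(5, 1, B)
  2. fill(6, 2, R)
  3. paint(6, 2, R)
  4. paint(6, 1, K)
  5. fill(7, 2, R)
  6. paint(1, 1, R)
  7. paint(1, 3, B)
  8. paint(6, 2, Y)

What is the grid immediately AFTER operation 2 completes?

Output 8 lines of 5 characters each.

Answer: YYYYY
YYRRY
YYRRY
YYRRY
YYYYY
YBYYY
YYRYG
YYYYG

Derivation:
After op 1 paint(5,1,B):
YYYYY
YYRRY
YYRRY
YYRRY
YYYYY
YBYYY
YYGYG
YYYYG
After op 2 fill(6,2,R) [1 cells changed]:
YYYYY
YYRRY
YYRRY
YYRRY
YYYYY
YBYYY
YYRYG
YYYYG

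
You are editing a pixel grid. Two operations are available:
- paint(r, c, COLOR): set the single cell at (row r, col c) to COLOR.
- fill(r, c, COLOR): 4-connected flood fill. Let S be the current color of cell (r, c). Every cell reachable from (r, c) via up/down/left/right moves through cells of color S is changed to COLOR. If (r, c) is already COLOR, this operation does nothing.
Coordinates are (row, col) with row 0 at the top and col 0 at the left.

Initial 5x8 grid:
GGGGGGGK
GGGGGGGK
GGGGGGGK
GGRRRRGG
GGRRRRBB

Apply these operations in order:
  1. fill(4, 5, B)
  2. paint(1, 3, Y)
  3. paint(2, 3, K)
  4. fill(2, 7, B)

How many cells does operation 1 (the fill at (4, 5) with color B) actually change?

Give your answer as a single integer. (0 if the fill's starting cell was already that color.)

Answer: 8

Derivation:
After op 1 fill(4,5,B) [8 cells changed]:
GGGGGGGK
GGGGGGGK
GGGGGGGK
GGBBBBGG
GGBBBBBB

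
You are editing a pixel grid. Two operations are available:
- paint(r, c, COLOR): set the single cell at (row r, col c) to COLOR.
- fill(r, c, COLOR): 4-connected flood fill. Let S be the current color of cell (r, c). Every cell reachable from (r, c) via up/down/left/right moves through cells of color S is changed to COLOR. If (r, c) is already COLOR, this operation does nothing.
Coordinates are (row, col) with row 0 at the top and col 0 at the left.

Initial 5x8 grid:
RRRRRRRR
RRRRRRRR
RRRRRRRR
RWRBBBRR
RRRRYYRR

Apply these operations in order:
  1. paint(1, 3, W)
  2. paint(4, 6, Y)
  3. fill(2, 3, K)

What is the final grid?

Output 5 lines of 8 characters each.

After op 1 paint(1,3,W):
RRRRRRRR
RRRWRRRR
RRRRRRRR
RWRBBBRR
RRRRYYRR
After op 2 paint(4,6,Y):
RRRRRRRR
RRRWRRRR
RRRRRRRR
RWRBBBRR
RRRRYYYR
After op 3 fill(2,3,K) [32 cells changed]:
KKKKKKKK
KKKWKKKK
KKKKKKKK
KWKBBBKK
KKKKYYYK

Answer: KKKKKKKK
KKKWKKKK
KKKKKKKK
KWKBBBKK
KKKKYYYK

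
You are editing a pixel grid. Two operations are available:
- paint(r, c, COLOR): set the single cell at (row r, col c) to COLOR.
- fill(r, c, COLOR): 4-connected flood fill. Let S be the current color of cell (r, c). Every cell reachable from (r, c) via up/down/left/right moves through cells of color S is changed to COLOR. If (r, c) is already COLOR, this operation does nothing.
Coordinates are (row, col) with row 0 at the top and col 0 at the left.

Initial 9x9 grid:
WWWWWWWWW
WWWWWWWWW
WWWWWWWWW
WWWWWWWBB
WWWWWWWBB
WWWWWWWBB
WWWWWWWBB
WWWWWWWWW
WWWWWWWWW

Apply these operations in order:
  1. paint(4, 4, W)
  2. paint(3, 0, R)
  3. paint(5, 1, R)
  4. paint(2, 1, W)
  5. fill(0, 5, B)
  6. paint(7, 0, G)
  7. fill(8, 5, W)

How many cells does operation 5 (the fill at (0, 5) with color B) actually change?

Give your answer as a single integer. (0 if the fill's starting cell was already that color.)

After op 1 paint(4,4,W):
WWWWWWWWW
WWWWWWWWW
WWWWWWWWW
WWWWWWWBB
WWWWWWWBB
WWWWWWWBB
WWWWWWWBB
WWWWWWWWW
WWWWWWWWW
After op 2 paint(3,0,R):
WWWWWWWWW
WWWWWWWWW
WWWWWWWWW
RWWWWWWBB
WWWWWWWBB
WWWWWWWBB
WWWWWWWBB
WWWWWWWWW
WWWWWWWWW
After op 3 paint(5,1,R):
WWWWWWWWW
WWWWWWWWW
WWWWWWWWW
RWWWWWWBB
WWWWWWWBB
WRWWWWWBB
WWWWWWWBB
WWWWWWWWW
WWWWWWWWW
After op 4 paint(2,1,W):
WWWWWWWWW
WWWWWWWWW
WWWWWWWWW
RWWWWWWBB
WWWWWWWBB
WRWWWWWBB
WWWWWWWBB
WWWWWWWWW
WWWWWWWWW
After op 5 fill(0,5,B) [71 cells changed]:
BBBBBBBBB
BBBBBBBBB
BBBBBBBBB
RBBBBBBBB
BBBBBBBBB
BRBBBBBBB
BBBBBBBBB
BBBBBBBBB
BBBBBBBBB

Answer: 71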